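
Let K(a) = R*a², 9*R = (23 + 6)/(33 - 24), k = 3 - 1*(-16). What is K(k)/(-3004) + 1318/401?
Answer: 316502963/97572924 ≈ 3.2438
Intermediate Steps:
k = 19 (k = 3 + 16 = 19)
R = 29/81 (R = ((23 + 6)/(33 - 24))/9 = (29/9)/9 = (29*(⅑))/9 = (⅑)*(29/9) = 29/81 ≈ 0.35802)
K(a) = 29*a²/81
K(k)/(-3004) + 1318/401 = ((29/81)*19²)/(-3004) + 1318/401 = ((29/81)*361)*(-1/3004) + 1318*(1/401) = (10469/81)*(-1/3004) + 1318/401 = -10469/243324 + 1318/401 = 316502963/97572924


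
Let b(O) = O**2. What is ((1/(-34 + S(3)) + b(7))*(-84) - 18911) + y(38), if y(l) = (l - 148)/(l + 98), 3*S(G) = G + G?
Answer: -3131425/136 ≈ -23025.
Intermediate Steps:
S(G) = 2*G/3 (S(G) = (G + G)/3 = (2*G)/3 = 2*G/3)
y(l) = (-148 + l)/(98 + l)
((1/(-34 + S(3)) + b(7))*(-84) - 18911) + y(38) = ((1/(-34 + (2/3)*3) + 7**2)*(-84) - 18911) + (-148 + 38)/(98 + 38) = ((1/(-34 + 2) + 49)*(-84) - 18911) - 110/136 = ((1/(-32) + 49)*(-84) - 18911) + (1/136)*(-110) = ((-1/32 + 49)*(-84) - 18911) - 55/68 = ((1567/32)*(-84) - 18911) - 55/68 = (-32907/8 - 18911) - 55/68 = -184195/8 - 55/68 = -3131425/136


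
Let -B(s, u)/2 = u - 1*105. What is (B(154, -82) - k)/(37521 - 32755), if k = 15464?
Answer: -7545/2383 ≈ -3.1662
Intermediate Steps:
B(s, u) = 210 - 2*u (B(s, u) = -2*(u - 1*105) = -2*(u - 105) = -2*(-105 + u) = 210 - 2*u)
(B(154, -82) - k)/(37521 - 32755) = ((210 - 2*(-82)) - 1*15464)/(37521 - 32755) = ((210 + 164) - 15464)/4766 = (374 - 15464)*(1/4766) = -15090*1/4766 = -7545/2383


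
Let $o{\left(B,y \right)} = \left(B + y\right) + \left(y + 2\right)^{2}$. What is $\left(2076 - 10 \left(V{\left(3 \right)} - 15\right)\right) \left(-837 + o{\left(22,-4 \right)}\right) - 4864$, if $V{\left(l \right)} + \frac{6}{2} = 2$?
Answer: $-1827204$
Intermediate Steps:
$o{\left(B,y \right)} = B + y + \left(2 + y\right)^{2}$ ($o{\left(B,y \right)} = \left(B + y\right) + \left(2 + y\right)^{2} = B + y + \left(2 + y\right)^{2}$)
$V{\left(l \right)} = -1$ ($V{\left(l \right)} = -3 + 2 = -1$)
$\left(2076 - 10 \left(V{\left(3 \right)} - 15\right)\right) \left(-837 + o{\left(22,-4 \right)}\right) - 4864 = \left(2076 - 10 \left(-1 - 15\right)\right) \left(-837 + \left(22 - 4 + \left(2 - 4\right)^{2}\right)\right) - 4864 = \left(2076 - -160\right) \left(-837 + \left(22 - 4 + \left(-2\right)^{2}\right)\right) - 4864 = \left(2076 + 160\right) \left(-837 + \left(22 - 4 + 4\right)\right) - 4864 = 2236 \left(-837 + 22\right) - 4864 = 2236 \left(-815\right) - 4864 = -1822340 - 4864 = -1827204$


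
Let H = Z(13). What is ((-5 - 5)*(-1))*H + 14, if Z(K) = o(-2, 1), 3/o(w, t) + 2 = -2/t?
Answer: 13/2 ≈ 6.5000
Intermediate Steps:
o(w, t) = 3/(-2 - 2/t)
Z(K) = -3/4 (Z(K) = -3*1/(2 + 2*1) = -3*1/(2 + 2) = -3*1/4 = -3*1*1/4 = -3/4)
H = -3/4 ≈ -0.75000
((-5 - 5)*(-1))*H + 14 = ((-5 - 5)*(-1))*(-3/4) + 14 = -10*(-1)*(-3/4) + 14 = 10*(-3/4) + 14 = -15/2 + 14 = 13/2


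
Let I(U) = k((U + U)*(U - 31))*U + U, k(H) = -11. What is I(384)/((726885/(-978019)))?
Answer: 250372864/48459 ≈ 5166.7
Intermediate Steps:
I(U) = -10*U (I(U) = -11*U + U = -10*U)
I(384)/((726885/(-978019))) = (-10*384)/((726885/(-978019))) = -3840/(726885*(-1/978019)) = -3840/(-726885/978019) = -3840*(-978019/726885) = 250372864/48459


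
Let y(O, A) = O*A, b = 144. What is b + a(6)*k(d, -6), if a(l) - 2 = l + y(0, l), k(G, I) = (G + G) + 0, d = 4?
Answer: 208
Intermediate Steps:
y(O, A) = A*O
k(G, I) = 2*G (k(G, I) = 2*G + 0 = 2*G)
a(l) = 2 + l (a(l) = 2 + (l + l*0) = 2 + (l + 0) = 2 + l)
b + a(6)*k(d, -6) = 144 + (2 + 6)*(2*4) = 144 + 8*8 = 144 + 64 = 208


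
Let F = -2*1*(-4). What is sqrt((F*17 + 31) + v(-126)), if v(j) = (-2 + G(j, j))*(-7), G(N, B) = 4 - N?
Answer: 27*I ≈ 27.0*I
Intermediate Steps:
v(j) = -14 + 7*j (v(j) = (-2 + (4 - j))*(-7) = (2 - j)*(-7) = -14 + 7*j)
F = 8 (F = -2*(-4) = 8)
sqrt((F*17 + 31) + v(-126)) = sqrt((8*17 + 31) + (-14 + 7*(-126))) = sqrt((136 + 31) + (-14 - 882)) = sqrt(167 - 896) = sqrt(-729) = 27*I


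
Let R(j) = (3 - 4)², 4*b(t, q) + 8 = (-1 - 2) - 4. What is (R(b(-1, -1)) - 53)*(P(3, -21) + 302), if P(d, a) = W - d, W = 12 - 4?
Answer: -15964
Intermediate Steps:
W = 8
b(t, q) = -15/4 (b(t, q) = -2 + ((-1 - 2) - 4)/4 = -2 + (-3 - 4)/4 = -2 + (¼)*(-7) = -2 - 7/4 = -15/4)
P(d, a) = 8 - d
R(j) = 1 (R(j) = (-1)² = 1)
(R(b(-1, -1)) - 53)*(P(3, -21) + 302) = (1 - 53)*((8 - 1*3) + 302) = -52*((8 - 3) + 302) = -52*(5 + 302) = -52*307 = -15964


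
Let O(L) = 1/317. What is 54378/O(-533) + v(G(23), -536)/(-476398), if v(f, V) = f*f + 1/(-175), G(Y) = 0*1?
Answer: 1437111520380901/83369650 ≈ 1.7238e+7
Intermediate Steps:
G(Y) = 0
v(f, V) = -1/175 + f² (v(f, V) = f² - 1/175 = -1/175 + f²)
O(L) = 1/317
54378/O(-533) + v(G(23), -536)/(-476398) = 54378/(1/317) + (-1/175 + 0²)/(-476398) = 54378*317 + (-1/175 + 0)*(-1/476398) = 17237826 - 1/175*(-1/476398) = 17237826 + 1/83369650 = 1437111520380901/83369650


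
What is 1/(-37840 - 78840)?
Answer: -1/116680 ≈ -8.5705e-6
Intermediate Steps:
1/(-37840 - 78840) = 1/(-116680) = -1/116680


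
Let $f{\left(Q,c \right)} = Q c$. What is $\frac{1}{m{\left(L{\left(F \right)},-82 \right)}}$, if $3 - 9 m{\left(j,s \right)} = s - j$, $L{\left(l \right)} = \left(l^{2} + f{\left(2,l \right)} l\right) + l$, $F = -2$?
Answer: $\frac{9}{95} \approx 0.094737$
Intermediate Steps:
$L{\left(l \right)} = l + 3 l^{2}$ ($L{\left(l \right)} = \left(l^{2} + 2 l l\right) + l = \left(l^{2} + 2 l^{2}\right) + l = 3 l^{2} + l = l + 3 l^{2}$)
$m{\left(j,s \right)} = \frac{1}{3} - \frac{s}{9} + \frac{j}{9}$ ($m{\left(j,s \right)} = \frac{1}{3} - \frac{s - j}{9} = \frac{1}{3} + \left(- \frac{s}{9} + \frac{j}{9}\right) = \frac{1}{3} - \frac{s}{9} + \frac{j}{9}$)
$\frac{1}{m{\left(L{\left(F \right)},-82 \right)}} = \frac{1}{\frac{1}{3} - - \frac{82}{9} + \frac{\left(-2\right) \left(1 + 3 \left(-2\right)\right)}{9}} = \frac{1}{\frac{1}{3} + \frac{82}{9} + \frac{\left(-2\right) \left(1 - 6\right)}{9}} = \frac{1}{\frac{1}{3} + \frac{82}{9} + \frac{\left(-2\right) \left(-5\right)}{9}} = \frac{1}{\frac{1}{3} + \frac{82}{9} + \frac{1}{9} \cdot 10} = \frac{1}{\frac{1}{3} + \frac{82}{9} + \frac{10}{9}} = \frac{1}{\frac{95}{9}} = \frac{9}{95}$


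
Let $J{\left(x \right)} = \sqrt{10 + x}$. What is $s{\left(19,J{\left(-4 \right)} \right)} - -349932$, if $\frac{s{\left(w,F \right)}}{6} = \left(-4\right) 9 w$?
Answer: $345828$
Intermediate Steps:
$s{\left(w,F \right)} = - 216 w$ ($s{\left(w,F \right)} = 6 \left(-4\right) 9 w = 6 \left(- 36 w\right) = - 216 w$)
$s{\left(19,J{\left(-4 \right)} \right)} - -349932 = \left(-216\right) 19 - -349932 = -4104 + 349932 = 345828$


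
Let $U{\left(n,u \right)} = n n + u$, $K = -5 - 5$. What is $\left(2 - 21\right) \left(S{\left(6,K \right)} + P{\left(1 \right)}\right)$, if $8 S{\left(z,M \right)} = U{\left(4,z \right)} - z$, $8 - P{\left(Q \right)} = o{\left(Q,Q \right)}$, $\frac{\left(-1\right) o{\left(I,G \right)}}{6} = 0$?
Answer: $-190$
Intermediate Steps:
$o{\left(I,G \right)} = 0$ ($o{\left(I,G \right)} = \left(-6\right) 0 = 0$)
$P{\left(Q \right)} = 8$ ($P{\left(Q \right)} = 8 - 0 = 8 + 0 = 8$)
$K = -10$
$U{\left(n,u \right)} = u + n^{2}$ ($U{\left(n,u \right)} = n^{2} + u = u + n^{2}$)
$S{\left(z,M \right)} = 2$ ($S{\left(z,M \right)} = \frac{\left(z + 4^{2}\right) - z}{8} = \frac{\left(z + 16\right) - z}{8} = \frac{\left(16 + z\right) - z}{8} = \frac{1}{8} \cdot 16 = 2$)
$\left(2 - 21\right) \left(S{\left(6,K \right)} + P{\left(1 \right)}\right) = \left(2 - 21\right) \left(2 + 8\right) = \left(-19\right) 10 = -190$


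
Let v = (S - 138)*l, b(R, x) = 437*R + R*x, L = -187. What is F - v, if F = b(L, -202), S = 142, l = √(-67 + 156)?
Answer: -43945 - 4*√89 ≈ -43983.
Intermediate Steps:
l = √89 ≈ 9.4340
F = -43945 (F = -187*(437 - 202) = -187*235 = -43945)
v = 4*√89 (v = (142 - 138)*√89 = 4*√89 ≈ 37.736)
F - v = -43945 - 4*√89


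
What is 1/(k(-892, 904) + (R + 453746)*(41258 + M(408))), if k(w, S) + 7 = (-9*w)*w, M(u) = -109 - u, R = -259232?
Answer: 1/7917533891 ≈ 1.2630e-10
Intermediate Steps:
k(w, S) = -7 - 9*w**2 (k(w, S) = -7 + (-9*w)*w = -7 - 9*w**2)
1/(k(-892, 904) + (R + 453746)*(41258 + M(408))) = 1/((-7 - 9*(-892)**2) + (-259232 + 453746)*(41258 + (-109 - 1*408))) = 1/((-7 - 9*795664) + 194514*(41258 + (-109 - 408))) = 1/((-7 - 7160976) + 194514*(41258 - 517)) = 1/(-7160983 + 194514*40741) = 1/(-7160983 + 7924694874) = 1/7917533891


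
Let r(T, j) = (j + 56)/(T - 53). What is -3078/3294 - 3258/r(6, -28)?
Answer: 4669545/854 ≈ 5467.9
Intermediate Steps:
r(T, j) = (56 + j)/(-53 + T)
-3078/3294 - 3258/r(6, -28) = -3078/3294 - 3258*(-53 + 6)/(56 - 28) = -3078*1/3294 - 3258/(28/(-47)) = -57/61 - 3258/((-1/47*28)) = -57/61 - 3258/(-28/47) = -57/61 - 3258*(-47/28) = -57/61 + 76563/14 = 4669545/854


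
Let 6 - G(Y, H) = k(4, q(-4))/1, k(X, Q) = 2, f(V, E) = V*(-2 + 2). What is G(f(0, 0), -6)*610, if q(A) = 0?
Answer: 2440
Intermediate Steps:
f(V, E) = 0 (f(V, E) = V*0 = 0)
G(Y, H) = 4 (G(Y, H) = 6 - 2/1 = 6 - 2 = 4)
G(f(0, 0), -6)*610 = 4*610 = 2440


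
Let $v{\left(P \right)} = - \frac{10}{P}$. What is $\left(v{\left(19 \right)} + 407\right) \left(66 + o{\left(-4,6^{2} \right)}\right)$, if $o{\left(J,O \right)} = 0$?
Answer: $\frac{509718}{19} \approx 26827.0$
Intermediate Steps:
$\left(v{\left(19 \right)} + 407\right) \left(66 + o{\left(-4,6^{2} \right)}\right) = \left(- \frac{10}{19} + 407\right) \left(66 + 0\right) = \left(\left(-10\right) \frac{1}{19} + 407\right) 66 = \left(- \frac{10}{19} + 407\right) 66 = \frac{7723}{19} \cdot 66 = \frac{509718}{19}$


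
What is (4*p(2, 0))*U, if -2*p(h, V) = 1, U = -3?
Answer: 6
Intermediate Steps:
p(h, V) = -½ (p(h, V) = -½*1 = -½)
(4*p(2, 0))*U = (4*(-½))*(-3) = -2*(-3) = 6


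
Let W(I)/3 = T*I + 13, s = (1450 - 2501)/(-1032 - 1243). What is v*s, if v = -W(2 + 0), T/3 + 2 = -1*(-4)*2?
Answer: -22071/325 ≈ -67.911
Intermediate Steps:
T = 18 (T = -6 + 3*(-1*(-4)*2) = -6 + 3*(4*2) = -6 + 3*8 = -6 + 24 = 18)
s = 1051/2275 (s = -1051/(-2275) = -1051*(-1/2275) = 1051/2275 ≈ 0.46198)
W(I) = 39 + 54*I (W(I) = 3*(18*I + 13) = 3*(13 + 18*I) = 39 + 54*I)
v = -147 (v = -(39 + 54*(2 + 0)) = -(39 + 54*2) = -(39 + 108) = -1*147 = -147)
v*s = -147*1051/2275 = -22071/325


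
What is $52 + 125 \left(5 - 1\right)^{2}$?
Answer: $2052$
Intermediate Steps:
$52 + 125 \left(5 - 1\right)^{2} = 52 + 125 \cdot 4^{2} = 52 + 125 \cdot 16 = 52 + 2000 = 2052$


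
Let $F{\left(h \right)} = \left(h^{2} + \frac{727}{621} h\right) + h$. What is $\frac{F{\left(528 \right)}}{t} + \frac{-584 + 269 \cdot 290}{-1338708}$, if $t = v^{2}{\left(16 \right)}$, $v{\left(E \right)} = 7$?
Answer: $\frac{1846937316085}{323297982} \approx 5712.8$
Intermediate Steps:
$F{\left(h \right)} = h^{2} + \frac{1348 h}{621}$ ($F{\left(h \right)} = \left(h^{2} + 727 \cdot \frac{1}{621} h\right) + h = \left(h^{2} + \frac{727 h}{621}\right) + h = h^{2} + \frac{1348 h}{621}$)
$t = 49$ ($t = 7^{2} = 49$)
$\frac{F{\left(528 \right)}}{t} + \frac{-584 + 269 \cdot 290}{-1338708} = \frac{\frac{1}{621} \cdot 528 \left(1348 + 621 \cdot 528\right)}{49} + \frac{-584 + 269 \cdot 290}{-1338708} = \frac{1}{621} \cdot 528 \left(1348 + 327888\right) \frac{1}{49} + \left(-584 + 78010\right) \left(- \frac{1}{1338708}\right) = \frac{1}{621} \cdot 528 \cdot 329236 \cdot \frac{1}{49} + 77426 \left(- \frac{1}{1338708}\right) = \frac{57945536}{207} \cdot \frac{1}{49} - \frac{38713}{669354} = \frac{57945536}{10143} - \frac{38713}{669354} = \frac{1846937316085}{323297982}$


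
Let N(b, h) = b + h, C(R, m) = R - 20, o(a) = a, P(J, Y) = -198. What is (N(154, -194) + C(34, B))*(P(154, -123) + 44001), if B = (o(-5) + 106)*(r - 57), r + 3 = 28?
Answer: -1138878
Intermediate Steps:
r = 25 (r = -3 + 28 = 25)
B = -3232 (B = (-5 + 106)*(25 - 57) = 101*(-32) = -3232)
C(R, m) = -20 + R
(N(154, -194) + C(34, B))*(P(154, -123) + 44001) = ((154 - 194) + (-20 + 34))*(-198 + 44001) = (-40 + 14)*43803 = -26*43803 = -1138878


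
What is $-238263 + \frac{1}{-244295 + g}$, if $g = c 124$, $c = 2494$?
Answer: $- \frac{15477802742}{64961} \approx -2.3826 \cdot 10^{5}$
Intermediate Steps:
$g = 309256$ ($g = 2494 \cdot 124 = 309256$)
$-238263 + \frac{1}{-244295 + g} = -238263 + \frac{1}{-244295 + 309256} = -238263 + \frac{1}{64961} = - \frac{15477802742}{64961}$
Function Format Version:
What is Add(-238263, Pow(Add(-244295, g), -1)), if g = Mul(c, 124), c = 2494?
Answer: Rational(-15477802742, 64961) ≈ -2.3826e+5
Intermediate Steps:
g = 309256 (g = Mul(2494, 124) = 309256)
Add(-238263, Pow(Add(-244295, g), -1)) = Add(-238263, Pow(Add(-244295, 309256), -1)) = Add(-238263, Pow(64961, -1)) = Add(-238263, Rational(1, 64961)) = Rational(-15477802742, 64961)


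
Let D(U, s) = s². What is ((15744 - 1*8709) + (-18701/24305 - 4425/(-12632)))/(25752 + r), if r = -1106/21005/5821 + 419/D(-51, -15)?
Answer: 2376669340504768097385/8701074853924582326808 ≈ 0.27315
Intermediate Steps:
r = 10246185029/5502154725 (r = -1106/21005/5821 + 419/((-15)²) = -1106*1/21005*(1/5821) + 419/225 = -1106/21005*1/5821 + 419*(1/225) = -1106/122270105 + 419/225 = 10246185029/5502154725 ≈ 1.8622)
((15744 - 1*8709) + (-18701/24305 - 4425/(-12632)))/(25752 + r) = ((15744 - 1*8709) + (-18701/24305 - 4425/(-12632)))/(25752 + 10246185029/5502154725) = ((15744 - 8709) + (-18701*1/24305 - 4425*(-1/12632)))/(141701734663229/5502154725) = (7035 + (-18701/24305 + 4425/12632))*(5502154725/141701734663229) = (7035 - 128681407/307020760)*(5502154725/141701734663229) = (2159762365193/307020760)*(5502154725/141701734663229) = 2376669340504768097385/8701074853924582326808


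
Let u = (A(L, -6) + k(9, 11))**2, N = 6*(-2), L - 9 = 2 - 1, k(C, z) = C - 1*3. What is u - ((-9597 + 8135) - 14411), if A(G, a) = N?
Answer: 15909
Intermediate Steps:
k(C, z) = -3 + C (k(C, z) = C - 3 = -3 + C)
L = 10 (L = 9 + (2 - 1) = 9 + 1 = 10)
N = -12
A(G, a) = -12
u = 36 (u = (-12 + (-3 + 9))**2 = (-12 + 6)**2 = (-6)**2 = 36)
u - ((-9597 + 8135) - 14411) = 36 - ((-9597 + 8135) - 14411) = 36 - (-1462 - 14411) = 36 - 1*(-15873) = 36 + 15873 = 15909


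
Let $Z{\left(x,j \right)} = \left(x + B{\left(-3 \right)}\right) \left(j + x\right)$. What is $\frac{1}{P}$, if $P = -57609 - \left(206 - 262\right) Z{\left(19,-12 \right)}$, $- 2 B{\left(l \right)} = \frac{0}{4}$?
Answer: $- \frac{1}{50161} \approx -1.9936 \cdot 10^{-5}$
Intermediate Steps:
$B{\left(l \right)} = 0$ ($B{\left(l \right)} = - \frac{0 \cdot \frac{1}{4}}{2} = \left(- \frac{1}{2}\right) 0 = 0$)
$Z{\left(x,j \right)} = x \left(j + x\right)$ ($Z{\left(x,j \right)} = \left(x + 0\right) \left(j + x\right) = x \left(j + x\right)$)
$P = -50161$ ($P = -57609 - \left(206 - 262\right) 19 \left(-12 + 19\right) = -57609 - - 56 \cdot 19 \cdot 7 = -57609 - \left(-56\right) 133 = -57609 - -7448 = -57609 + 7448 = -50161$)
$\frac{1}{P} = \frac{1}{-50161} = - \frac{1}{50161}$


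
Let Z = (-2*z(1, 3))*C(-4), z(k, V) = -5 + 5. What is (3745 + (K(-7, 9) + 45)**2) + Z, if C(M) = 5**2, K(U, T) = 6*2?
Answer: 6994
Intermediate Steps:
K(U, T) = 12
C(M) = 25
z(k, V) = 0
Z = 0 (Z = -2*0*25 = 0*25 = 0)
(3745 + (K(-7, 9) + 45)**2) + Z = (3745 + (12 + 45)**2) + 0 = (3745 + 57**2) + 0 = (3745 + 3249) + 0 = 6994 + 0 = 6994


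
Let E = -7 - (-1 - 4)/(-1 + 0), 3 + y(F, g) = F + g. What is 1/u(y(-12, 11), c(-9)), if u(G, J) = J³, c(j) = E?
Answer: -1/1728 ≈ -0.00057870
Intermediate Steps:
y(F, g) = -3 + F + g (y(F, g) = -3 + (F + g) = -3 + F + g)
E = -12 (E = -7 - (-5)/(-1) = -7 - (-5)*(-1) = -7 - 1*5 = -7 - 5 = -12)
c(j) = -12
1/u(y(-12, 11), c(-9)) = 1/((-12)³) = 1/(-1728) = -1/1728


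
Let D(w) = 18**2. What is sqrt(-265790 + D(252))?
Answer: I*sqrt(265466) ≈ 515.23*I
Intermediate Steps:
D(w) = 324
sqrt(-265790 + D(252)) = sqrt(-265790 + 324) = sqrt(-265466) = I*sqrt(265466)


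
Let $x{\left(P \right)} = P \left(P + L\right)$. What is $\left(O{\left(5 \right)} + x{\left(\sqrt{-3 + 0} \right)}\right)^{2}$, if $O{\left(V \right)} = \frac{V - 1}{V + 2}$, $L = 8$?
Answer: $- \frac{9119}{49} - \frac{272 i \sqrt{3}}{7} \approx -186.1 - 67.302 i$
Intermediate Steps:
$x{\left(P \right)} = P \left(8 + P\right)$ ($x{\left(P \right)} = P \left(P + 8\right) = P \left(8 + P\right)$)
$O{\left(V \right)} = \frac{-1 + V}{2 + V}$
$\left(O{\left(5 \right)} + x{\left(\sqrt{-3 + 0} \right)}\right)^{2} = \left(\frac{-1 + 5}{2 + 5} + \sqrt{-3 + 0} \left(8 + \sqrt{-3 + 0}\right)\right)^{2} = \left(\frac{1}{7} \cdot 4 + \sqrt{-3} \left(8 + \sqrt{-3}\right)\right)^{2} = \left(\frac{1}{7} \cdot 4 + i \sqrt{3} \left(8 + i \sqrt{3}\right)\right)^{2} = \left(\frac{4}{7} + i \sqrt{3} \left(8 + i \sqrt{3}\right)\right)^{2}$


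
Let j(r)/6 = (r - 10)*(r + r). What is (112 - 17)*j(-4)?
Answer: 63840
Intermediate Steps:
j(r) = 12*r*(-10 + r) (j(r) = 6*((r - 10)*(r + r)) = 6*((-10 + r)*(2*r)) = 6*(2*r*(-10 + r)) = 12*r*(-10 + r))
(112 - 17)*j(-4) = (112 - 17)*(12*(-4)*(-10 - 4)) = 95*(12*(-4)*(-14)) = 95*672 = 63840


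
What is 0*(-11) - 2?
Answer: -2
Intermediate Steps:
0*(-11) - 2 = 0 - 2 = -2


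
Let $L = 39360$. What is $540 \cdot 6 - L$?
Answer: $-36120$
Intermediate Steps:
$540 \cdot 6 - L = 540 \cdot 6 - 39360 = 3240 - 39360 = -36120$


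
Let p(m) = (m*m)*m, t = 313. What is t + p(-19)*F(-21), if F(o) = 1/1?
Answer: -6546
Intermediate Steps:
F(o) = 1
p(m) = m³ (p(m) = m²*m = m³)
t + p(-19)*F(-21) = 313 + (-19)³*1 = 313 - 6859*1 = 313 - 6859 = -6546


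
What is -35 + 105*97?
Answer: 10150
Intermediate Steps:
-35 + 105*97 = -35 + 10185 = 10150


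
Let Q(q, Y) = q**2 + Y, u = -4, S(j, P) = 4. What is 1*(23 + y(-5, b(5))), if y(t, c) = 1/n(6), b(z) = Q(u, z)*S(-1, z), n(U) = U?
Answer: 139/6 ≈ 23.167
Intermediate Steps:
Q(q, Y) = Y + q**2
b(z) = 64 + 4*z (b(z) = (z + (-4)**2)*4 = (z + 16)*4 = (16 + z)*4 = 64 + 4*z)
y(t, c) = 1/6
1*(23 + y(-5, b(5))) = 1*(23 + 1/6) = 1*(139/6) = 139/6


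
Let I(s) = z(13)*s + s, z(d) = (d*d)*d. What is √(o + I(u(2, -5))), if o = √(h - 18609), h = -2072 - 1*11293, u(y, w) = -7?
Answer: √(-15386 + 73*I*√6) ≈ 0.7208 + 124.04*I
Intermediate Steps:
h = -13365 (h = -2072 - 11293 = -13365)
o = 73*I*√6 (o = √(-13365 - 18609) = √(-31974) = 73*I*√6 ≈ 178.81*I)
z(d) = d³ (z(d) = d²*d = d³)
I(s) = 2198*s (I(s) = 13³*s + s = 2197*s + s = 2198*s)
√(o + I(u(2, -5))) = √(73*I*√6 + 2198*(-7)) = √(73*I*√6 - 15386) = √(-15386 + 73*I*√6)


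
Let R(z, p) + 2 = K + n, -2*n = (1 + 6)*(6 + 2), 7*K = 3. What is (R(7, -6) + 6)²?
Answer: 27225/49 ≈ 555.61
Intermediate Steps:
K = 3/7 (K = (⅐)*3 = 3/7 ≈ 0.42857)
n = -28 (n = -(1 + 6)*(6 + 2)/2 = -7*8/2 = -½*56 = -28)
R(z, p) = -207/7 (R(z, p) = -2 + (3/7 - 28) = -2 - 193/7 = -207/7)
(R(7, -6) + 6)² = (-207/7 + 6)² = (-165/7)² = 27225/49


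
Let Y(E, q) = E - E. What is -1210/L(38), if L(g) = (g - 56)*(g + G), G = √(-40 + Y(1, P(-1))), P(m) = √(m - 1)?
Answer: 11495/6678 - 605*I*√10/6678 ≈ 1.7213 - 0.28649*I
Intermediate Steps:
P(m) = √(-1 + m)
Y(E, q) = 0
G = 2*I*√10 (G = √(-40 + 0) = √(-40) = 2*I*√10 ≈ 6.3246*I)
L(g) = (-56 + g)*(g + 2*I*√10) (L(g) = (g - 56)*(g + 2*I*√10) = (-56 + g)*(g + 2*I*√10))
-1210/L(38) = -1210/(38² - 56*38 - 112*I*√10 + 2*I*38*√10) = -1210/(1444 - 2128 - 112*I*√10 + 76*I*√10) = -1210/(-684 - 36*I*√10)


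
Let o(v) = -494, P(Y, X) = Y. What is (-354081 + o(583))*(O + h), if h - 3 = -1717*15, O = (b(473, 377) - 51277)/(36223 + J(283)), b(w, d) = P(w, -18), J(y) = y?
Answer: 166677431010350/18253 ≈ 9.1315e+9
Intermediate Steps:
b(w, d) = w
O = -25402/18253 (O = (473 - 51277)/(36223 + 283) = -50804/36506 = -50804*1/36506 = -25402/18253 ≈ -1.3917)
h = -25752 (h = 3 - 1717*15 = 3 - 25755 = -25752)
(-354081 + o(583))*(O + h) = (-354081 - 494)*(-25402/18253 - 25752) = -354575*(-470076658/18253) = 166677431010350/18253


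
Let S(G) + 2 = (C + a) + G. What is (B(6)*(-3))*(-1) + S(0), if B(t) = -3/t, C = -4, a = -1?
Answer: -17/2 ≈ -8.5000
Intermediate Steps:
S(G) = -7 + G (S(G) = -2 + ((-4 - 1) + G) = -2 + (-5 + G) = -7 + G)
(B(6)*(-3))*(-1) + S(0) = (-3/6*(-3))*(-1) + (-7 + 0) = (-3*1/6*(-3))*(-1) - 7 = -1/2*(-3)*(-1) - 7 = (3/2)*(-1) - 7 = -3/2 - 7 = -17/2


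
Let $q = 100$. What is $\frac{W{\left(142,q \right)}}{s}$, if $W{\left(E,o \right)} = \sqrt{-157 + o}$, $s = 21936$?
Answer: $\frac{i \sqrt{57}}{21936} \approx 0.00034418 i$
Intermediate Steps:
$\frac{W{\left(142,q \right)}}{s} = \frac{\sqrt{-157 + 100}}{21936} = \sqrt{-57} \cdot \frac{1}{21936} = i \sqrt{57} \cdot \frac{1}{21936} = \frac{i \sqrt{57}}{21936}$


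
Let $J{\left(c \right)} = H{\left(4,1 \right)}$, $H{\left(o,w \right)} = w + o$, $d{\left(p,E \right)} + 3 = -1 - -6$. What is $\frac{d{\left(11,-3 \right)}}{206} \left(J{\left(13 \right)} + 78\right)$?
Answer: $\frac{83}{103} \approx 0.80583$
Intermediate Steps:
$d{\left(p,E \right)} = 2$ ($d{\left(p,E \right)} = -3 - -5 = -3 + \left(-1 + 6\right) = -3 + 5 = 2$)
$H{\left(o,w \right)} = o + w$
$J{\left(c \right)} = 5$ ($J{\left(c \right)} = 4 + 1 = 5$)
$\frac{d{\left(11,-3 \right)}}{206} \left(J{\left(13 \right)} + 78\right) = \frac{2}{206} \left(5 + 78\right) = 2 \cdot \frac{1}{206} \cdot 83 = \frac{1}{103} \cdot 83 = \frac{83}{103}$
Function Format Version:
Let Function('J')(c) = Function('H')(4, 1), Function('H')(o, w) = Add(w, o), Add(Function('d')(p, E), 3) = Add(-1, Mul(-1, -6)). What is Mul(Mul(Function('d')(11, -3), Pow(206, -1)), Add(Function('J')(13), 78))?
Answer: Rational(83, 103) ≈ 0.80583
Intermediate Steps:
Function('d')(p, E) = 2 (Function('d')(p, E) = Add(-3, Add(-1, Mul(-1, -6))) = Add(-3, Add(-1, 6)) = Add(-3, 5) = 2)
Function('H')(o, w) = Add(o, w)
Function('J')(c) = 5 (Function('J')(c) = Add(4, 1) = 5)
Mul(Mul(Function('d')(11, -3), Pow(206, -1)), Add(Function('J')(13), 78)) = Mul(Mul(2, Pow(206, -1)), Add(5, 78)) = Mul(Mul(2, Rational(1, 206)), 83) = Mul(Rational(1, 103), 83) = Rational(83, 103)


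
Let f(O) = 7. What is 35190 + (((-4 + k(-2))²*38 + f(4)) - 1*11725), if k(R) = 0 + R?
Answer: 24840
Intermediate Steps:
k(R) = R
35190 + (((-4 + k(-2))²*38 + f(4)) - 1*11725) = 35190 + (((-4 - 2)²*38 + 7) - 1*11725) = 35190 + (((-6)²*38 + 7) - 11725) = 35190 + ((36*38 + 7) - 11725) = 35190 + ((1368 + 7) - 11725) = 35190 + (1375 - 11725) = 35190 - 10350 = 24840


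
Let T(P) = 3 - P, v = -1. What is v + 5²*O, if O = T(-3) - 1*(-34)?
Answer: 999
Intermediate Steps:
O = 40 (O = (3 - 1*(-3)) - 1*(-34) = (3 + 3) + 34 = 6 + 34 = 40)
v + 5²*O = -1 + 5²*40 = -1 + 25*40 = -1 + 1000 = 999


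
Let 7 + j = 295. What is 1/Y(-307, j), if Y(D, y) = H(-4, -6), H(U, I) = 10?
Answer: 1/10 ≈ 0.10000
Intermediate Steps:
j = 288 (j = -7 + 295 = 288)
Y(D, y) = 10
1/Y(-307, j) = 1/10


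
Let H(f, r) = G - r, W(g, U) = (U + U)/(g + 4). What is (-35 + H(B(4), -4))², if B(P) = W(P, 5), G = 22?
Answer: 81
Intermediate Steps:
W(g, U) = 2*U/(4 + g) (W(g, U) = (2*U)/(4 + g) = 2*U/(4 + g))
B(P) = 10/(4 + P) (B(P) = 2*5/(4 + P) = 10/(4 + P))
H(f, r) = 22 - r
(-35 + H(B(4), -4))² = (-35 + (22 - 1*(-4)))² = (-35 + (22 + 4))² = (-35 + 26)² = (-9)² = 81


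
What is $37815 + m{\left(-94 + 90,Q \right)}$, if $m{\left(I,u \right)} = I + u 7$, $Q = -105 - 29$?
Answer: $36873$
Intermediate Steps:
$Q = -134$
$m{\left(I,u \right)} = I + 7 u$
$37815 + m{\left(-94 + 90,Q \right)} = 37815 + \left(\left(-94 + 90\right) + 7 \left(-134\right)\right) = 37815 - 942 = 36873$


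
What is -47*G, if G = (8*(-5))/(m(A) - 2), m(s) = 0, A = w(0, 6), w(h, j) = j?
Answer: -940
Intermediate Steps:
A = 6
G = 20 (G = (8*(-5))/(0 - 2) = -40/(-2) = -40*(-1/2) = 20)
-47*G = -47*20 = -940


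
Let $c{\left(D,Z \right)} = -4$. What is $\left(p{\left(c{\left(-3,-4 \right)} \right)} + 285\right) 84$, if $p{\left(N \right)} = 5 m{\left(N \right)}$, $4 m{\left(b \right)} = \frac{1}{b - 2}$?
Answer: $\frac{47845}{2} \approx 23923.0$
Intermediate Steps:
$m{\left(b \right)} = \frac{1}{4 \left(-2 + b\right)}$ ($m{\left(b \right)} = \frac{1}{4 \left(b - 2\right)} = \frac{1}{4 \left(-2 + b\right)}$)
$p{\left(N \right)} = \frac{5}{4 \left(-2 + N\right)}$ ($p{\left(N \right)} = 5 \frac{1}{4 \left(-2 + N\right)} = \frac{5}{4 \left(-2 + N\right)}$)
$\left(p{\left(c{\left(-3,-4 \right)} \right)} + 285\right) 84 = \left(\frac{5}{4 \left(-2 - 4\right)} + 285\right) 84 = \left(\frac{5}{4 \left(-6\right)} + 285\right) 84 = \left(\frac{5}{4} \left(- \frac{1}{6}\right) + 285\right) 84 = \left(- \frac{5}{24} + 285\right) 84 = \frac{6835}{24} \cdot 84 = \frac{47845}{2}$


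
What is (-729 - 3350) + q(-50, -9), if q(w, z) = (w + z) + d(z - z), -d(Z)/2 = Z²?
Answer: -4138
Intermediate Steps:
d(Z) = -2*Z²
q(w, z) = w + z (q(w, z) = (w + z) - 2*(z - z)² = (w + z) - 2*0² = (w + z) - 2*0 = (w + z) + 0 = w + z)
(-729 - 3350) + q(-50, -9) = (-729 - 3350) + (-50 - 9) = -4079 - 59 = -4138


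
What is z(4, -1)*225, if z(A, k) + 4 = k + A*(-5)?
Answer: -5625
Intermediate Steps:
z(A, k) = -4 + k - 5*A (z(A, k) = -4 + (k + A*(-5)) = -4 + (k - 5*A) = -4 + k - 5*A)
z(4, -1)*225 = (-4 - 1 - 5*4)*225 = (-4 - 1 - 20)*225 = -25*225 = -5625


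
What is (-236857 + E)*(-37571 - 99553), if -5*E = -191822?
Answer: 136090496412/5 ≈ 2.7218e+10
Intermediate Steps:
E = 191822/5 (E = -⅕*(-191822) = 191822/5 ≈ 38364.)
(-236857 + E)*(-37571 - 99553) = (-236857 + 191822/5)*(-37571 - 99553) = -992463/5*(-137124) = 136090496412/5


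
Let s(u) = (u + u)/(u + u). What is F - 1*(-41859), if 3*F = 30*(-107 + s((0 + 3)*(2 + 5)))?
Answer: 40799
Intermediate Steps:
s(u) = 1 (s(u) = (2*u)/((2*u)) = (2*u)*(1/(2*u)) = 1)
F = -1060 (F = (30*(-107 + 1))/3 = (30*(-106))/3 = (⅓)*(-3180) = -1060)
F - 1*(-41859) = -1060 - 1*(-41859) = -1060 + 41859 = 40799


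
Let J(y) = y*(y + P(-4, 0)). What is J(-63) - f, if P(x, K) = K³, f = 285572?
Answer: -281603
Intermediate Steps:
J(y) = y² (J(y) = y*(y + 0³) = y*(y + 0) = y*y = y²)
J(-63) - f = (-63)² - 1*285572 = 3969 - 285572 = -281603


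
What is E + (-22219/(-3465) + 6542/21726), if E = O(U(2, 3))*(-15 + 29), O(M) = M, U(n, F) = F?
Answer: 203732378/4182255 ≈ 48.714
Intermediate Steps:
E = 42 (E = 3*(-15 + 29) = 3*14 = 42)
E + (-22219/(-3465) + 6542/21726) = 42 + (-22219/(-3465) + 6542/21726) = 42 + (-22219*(-1/3465) + 6542*(1/21726)) = 42 + (22219/3465 + 3271/10863) = 42 + 28077668/4182255 = 203732378/4182255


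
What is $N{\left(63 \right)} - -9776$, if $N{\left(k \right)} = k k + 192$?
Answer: $13937$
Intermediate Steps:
$N{\left(k \right)} = 192 + k^{2}$ ($N{\left(k \right)} = k^{2} + 192 = 192 + k^{2}$)
$N{\left(63 \right)} - -9776 = \left(192 + 63^{2}\right) - -9776 = \left(192 + 3969\right) + 9776 = 4161 + 9776 = 13937$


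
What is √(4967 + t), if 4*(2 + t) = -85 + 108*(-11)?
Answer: √18587/2 ≈ 68.167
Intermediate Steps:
t = -1281/4 (t = -2 + (-85 + 108*(-11))/4 = -2 + (-85 - 1188)/4 = -2 + (¼)*(-1273) = -2 - 1273/4 = -1281/4 ≈ -320.25)
√(4967 + t) = √(4967 - 1281/4) = √(18587/4) = √18587/2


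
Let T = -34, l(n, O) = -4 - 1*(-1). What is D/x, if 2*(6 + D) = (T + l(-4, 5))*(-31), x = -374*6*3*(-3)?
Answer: 1135/40392 ≈ 0.028100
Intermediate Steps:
l(n, O) = -3 (l(n, O) = -4 + 1 = -3)
x = 20196 (x = -6732*(-3) = -374*(-54) = 20196)
D = 1135/2 (D = -6 + ((-34 - 3)*(-31))/2 = -6 + (-37*(-31))/2 = -6 + (½)*1147 = -6 + 1147/2 = 1135/2 ≈ 567.50)
D/x = (1135/2)/20196 = (1135/2)*(1/20196) = 1135/40392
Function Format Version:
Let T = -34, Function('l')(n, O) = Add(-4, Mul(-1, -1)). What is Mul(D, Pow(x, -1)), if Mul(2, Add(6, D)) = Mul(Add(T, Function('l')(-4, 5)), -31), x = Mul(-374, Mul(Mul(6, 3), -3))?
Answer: Rational(1135, 40392) ≈ 0.028100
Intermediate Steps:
Function('l')(n, O) = -3 (Function('l')(n, O) = Add(-4, 1) = -3)
x = 20196 (x = Mul(-374, Mul(18, -3)) = Mul(-374, -54) = 20196)
D = Rational(1135, 2) (D = Add(-6, Mul(Rational(1, 2), Mul(Add(-34, -3), -31))) = Add(-6, Mul(Rational(1, 2), Mul(-37, -31))) = Add(-6, Mul(Rational(1, 2), 1147)) = Add(-6, Rational(1147, 2)) = Rational(1135, 2) ≈ 567.50)
Mul(D, Pow(x, -1)) = Mul(Rational(1135, 2), Pow(20196, -1)) = Mul(Rational(1135, 2), Rational(1, 20196)) = Rational(1135, 40392)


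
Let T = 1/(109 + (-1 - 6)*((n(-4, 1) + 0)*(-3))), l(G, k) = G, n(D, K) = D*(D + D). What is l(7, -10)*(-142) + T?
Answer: -776313/781 ≈ -994.00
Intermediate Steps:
n(D, K) = 2*D**2 (n(D, K) = D*(2*D) = 2*D**2)
T = 1/781 (T = 1/(109 + (-1 - 6)*((2*(-4)**2 + 0)*(-3))) = 1/(109 - 7*(2*16 + 0)*(-3)) = 1/(109 - 7*(32 + 0)*(-3)) = 1/(109 - 224*(-3)) = 1/(109 - 7*(-96)) = 1/(109 + 672) = 1/781 ≈ 0.0012804)
l(7, -10)*(-142) + T = 7*(-142) + 1/781 = -994 + 1/781 = -776313/781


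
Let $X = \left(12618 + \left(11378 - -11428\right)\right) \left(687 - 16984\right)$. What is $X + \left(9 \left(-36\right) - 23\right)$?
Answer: $-577305275$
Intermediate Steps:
$X = -577304928$ ($X = \left(12618 + \left(11378 + 11428\right)\right) \left(-16297\right) = \left(12618 + 22806\right) \left(-16297\right) = 35424 \left(-16297\right) = -577304928$)
$X + \left(9 \left(-36\right) - 23\right) = -577304928 + \left(9 \left(-36\right) - 23\right) = -577304928 - 347 = -577305275$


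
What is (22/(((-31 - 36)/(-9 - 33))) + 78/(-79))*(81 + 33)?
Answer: 7725780/5293 ≈ 1459.6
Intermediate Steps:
(22/(((-31 - 36)/(-9 - 33))) + 78/(-79))*(81 + 33) = (22/((-67/(-42))) + 78*(-1/79))*114 = (22/((-67*(-1/42))) - 78/79)*114 = (22/(67/42) - 78/79)*114 = (22*(42/67) - 78/79)*114 = (924/67 - 78/79)*114 = (67770/5293)*114 = 7725780/5293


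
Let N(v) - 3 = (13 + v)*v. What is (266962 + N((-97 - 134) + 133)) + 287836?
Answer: 563131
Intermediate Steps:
N(v) = 3 + v*(13 + v) (N(v) = 3 + (13 + v)*v = 3 + v*(13 + v))
(266962 + N((-97 - 134) + 133)) + 287836 = (266962 + (3 + ((-97 - 134) + 133)² + 13*((-97 - 134) + 133))) + 287836 = (266962 + (3 + (-231 + 133)² + 13*(-231 + 133))) + 287836 = (266962 + (3 + (-98)² + 13*(-98))) + 287836 = (266962 + (3 + 9604 - 1274)) + 287836 = (266962 + 8333) + 287836 = 275295 + 287836 = 563131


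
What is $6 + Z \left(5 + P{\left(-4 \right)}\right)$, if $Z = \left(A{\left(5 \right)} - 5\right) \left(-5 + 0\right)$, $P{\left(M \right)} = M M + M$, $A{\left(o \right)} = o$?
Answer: $6$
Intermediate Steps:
$P{\left(M \right)} = M + M^{2}$ ($P{\left(M \right)} = M^{2} + M = M + M^{2}$)
$Z = 0$ ($Z = \left(5 - 5\right) \left(-5 + 0\right) = 0 \left(-5\right) = 0$)
$6 + Z \left(5 + P{\left(-4 \right)}\right) = 6 + 0 \left(5 - 4 \left(1 - 4\right)\right) = 6 + 0 \left(5 - -12\right) = 6 + 0 \left(5 + 12\right) = 6 + 0 \cdot 17 = 6 + 0 = 6$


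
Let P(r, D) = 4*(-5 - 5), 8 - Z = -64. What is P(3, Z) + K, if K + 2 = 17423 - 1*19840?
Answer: -2459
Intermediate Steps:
Z = 72 (Z = 8 - 1*(-64) = 8 + 64 = 72)
P(r, D) = -40 (P(r, D) = 4*(-10) = -40)
K = -2419 (K = -2 + (17423 - 1*19840) = -2 + (17423 - 19840) = -2 - 2417 = -2419)
P(3, Z) + K = -40 - 2419 = -2459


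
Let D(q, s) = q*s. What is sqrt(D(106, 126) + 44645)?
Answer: sqrt(58001) ≈ 240.83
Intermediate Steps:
sqrt(D(106, 126) + 44645) = sqrt(106*126 + 44645) = sqrt(13356 + 44645) = sqrt(58001)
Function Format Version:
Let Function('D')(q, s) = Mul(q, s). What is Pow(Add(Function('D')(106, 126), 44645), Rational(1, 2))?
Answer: Pow(58001, Rational(1, 2)) ≈ 240.83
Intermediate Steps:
Pow(Add(Function('D')(106, 126), 44645), Rational(1, 2)) = Pow(Add(Mul(106, 126), 44645), Rational(1, 2)) = Pow(Add(13356, 44645), Rational(1, 2)) = Pow(58001, Rational(1, 2))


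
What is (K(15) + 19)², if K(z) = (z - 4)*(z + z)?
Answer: 121801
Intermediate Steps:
K(z) = 2*z*(-4 + z) (K(z) = (-4 + z)*(2*z) = 2*z*(-4 + z))
(K(15) + 19)² = (2*15*(-4 + 15) + 19)² = (2*15*11 + 19)² = (330 + 19)² = 349² = 121801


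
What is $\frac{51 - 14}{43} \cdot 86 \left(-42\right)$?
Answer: $-3108$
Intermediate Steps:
$\frac{51 - 14}{43} \cdot 86 \left(-42\right) = \left(51 - 14\right) \frac{1}{43} \cdot 86 \left(-42\right) = 37 \cdot \frac{1}{43} \cdot 86 \left(-42\right) = \frac{37}{43} \cdot 86 \left(-42\right) = 74 \left(-42\right) = -3108$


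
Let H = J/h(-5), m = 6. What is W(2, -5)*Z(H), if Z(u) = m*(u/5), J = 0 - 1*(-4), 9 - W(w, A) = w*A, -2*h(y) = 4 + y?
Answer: 912/5 ≈ 182.40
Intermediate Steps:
h(y) = -2 - y/2 (h(y) = -(4 + y)/2 = -2 - y/2)
W(w, A) = 9 - A*w (W(w, A) = 9 - w*A = 9 - A*w)
J = 4 (J = 0 + 4 = 4)
H = 8 (H = 4/(-2 - ½*(-5)) = 4/(-2 + 5/2) = 4/(½) = 4*2 = 8)
Z(u) = 6*u/5 (Z(u) = 6*(u/5) = 6*u/5)
W(2, -5)*Z(H) = (9 - 1*(-5)*2)*((6/5)*8) = (9 + 10)*(48/5) = 19*(48/5) = 912/5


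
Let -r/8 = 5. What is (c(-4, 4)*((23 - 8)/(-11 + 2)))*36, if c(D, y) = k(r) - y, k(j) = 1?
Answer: 180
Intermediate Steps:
r = -40 (r = -8*5 = -40)
c(D, y) = 1 - y
(c(-4, 4)*((23 - 8)/(-11 + 2)))*36 = ((1 - 1*4)*((23 - 8)/(-11 + 2)))*36 = ((1 - 4)*(15/(-9)))*36 = -45*(-1)/9*36 = -3*(-5/3)*36 = 5*36 = 180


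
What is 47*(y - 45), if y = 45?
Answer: 0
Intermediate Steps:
47*(y - 45) = 47*(45 - 45) = 47*0 = 0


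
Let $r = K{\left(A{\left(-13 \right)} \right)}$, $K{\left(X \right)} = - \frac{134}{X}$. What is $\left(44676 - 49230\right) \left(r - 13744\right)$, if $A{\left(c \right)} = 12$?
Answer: $62641029$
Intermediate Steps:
$r = - \frac{67}{6}$ ($r = - \frac{134}{12} = \left(-134\right) \frac{1}{12} = - \frac{67}{6} \approx -11.167$)
$\left(44676 - 49230\right) \left(r - 13744\right) = \left(44676 - 49230\right) \left(- \frac{67}{6} - 13744\right) = \left(-4554\right) \left(- \frac{82531}{6}\right) = 62641029$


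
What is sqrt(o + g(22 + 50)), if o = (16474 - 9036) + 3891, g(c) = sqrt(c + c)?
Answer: sqrt(11341) ≈ 106.49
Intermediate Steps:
g(c) = sqrt(2)*sqrt(c) (g(c) = sqrt(2*c) = sqrt(2)*sqrt(c))
o = 11329 (o = 7438 + 3891 = 11329)
sqrt(o + g(22 + 50)) = sqrt(11329 + sqrt(2)*sqrt(22 + 50)) = sqrt(11329 + sqrt(2)*sqrt(72)) = sqrt(11329 + sqrt(2)*(6*sqrt(2))) = sqrt(11329 + 12) = sqrt(11341)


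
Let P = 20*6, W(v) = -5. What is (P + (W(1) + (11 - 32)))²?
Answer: 8836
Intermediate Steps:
P = 120
(P + (W(1) + (11 - 32)))² = (120 + (-5 + (11 - 32)))² = (120 + (-5 - 21))² = (120 - 26)² = 94² = 8836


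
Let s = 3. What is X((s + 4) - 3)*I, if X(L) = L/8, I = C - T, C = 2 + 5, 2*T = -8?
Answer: 11/2 ≈ 5.5000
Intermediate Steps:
T = -4 (T = (1/2)*(-8) = -4)
C = 7
I = 11 (I = 7 - 1*(-4) = 7 + 4 = 11)
X(L) = L/8 (X(L) = L*(1/8) = L/8)
X((s + 4) - 3)*I = (((3 + 4) - 3)/8)*11 = ((7 - 3)/8)*11 = ((1/8)*4)*11 = (1/2)*11 = 11/2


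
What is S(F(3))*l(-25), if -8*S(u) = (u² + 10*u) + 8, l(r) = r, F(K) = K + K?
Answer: 325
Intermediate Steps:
F(K) = 2*K
S(u) = -1 - 5*u/4 - u²/8 (S(u) = -((u² + 10*u) + 8)/8 = -(8 + u² + 10*u)/8 = -1 - 5*u/4 - u²/8)
S(F(3))*l(-25) = (-1 - 5*3/2 - (2*3)²/8)*(-25) = (-1 - 5/4*6 - ⅛*6²)*(-25) = (-1 - 15/2 - ⅛*36)*(-25) = (-1 - 15/2 - 9/2)*(-25) = -13*(-25) = 325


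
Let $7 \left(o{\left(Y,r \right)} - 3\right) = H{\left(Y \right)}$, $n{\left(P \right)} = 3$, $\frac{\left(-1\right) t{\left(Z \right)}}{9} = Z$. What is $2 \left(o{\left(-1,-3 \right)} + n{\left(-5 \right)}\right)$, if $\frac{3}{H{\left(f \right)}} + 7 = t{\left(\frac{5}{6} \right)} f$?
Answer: $\frac{96}{7} \approx 13.714$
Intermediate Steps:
$t{\left(Z \right)} = - 9 Z$
$H{\left(f \right)} = \frac{3}{-7 - \frac{15 f}{2}}$ ($H{\left(f \right)} = \frac{3}{-7 + - 9 \cdot \frac{5}{6} f} = \frac{3}{-7 + - 9 \cdot 5 \cdot \frac{1}{6} f} = \frac{3}{-7 + \left(-9\right) \frac{5}{6} f} = \frac{3}{-7 - \frac{15 f}{2}}$)
$o{\left(Y,r \right)} = 3 - \frac{6}{7 \left(14 + 15 Y\right)}$ ($o{\left(Y,r \right)} = 3 + \frac{\left(-6\right) \frac{1}{14 + 15 Y}}{7} = 3 - \frac{6}{7 \left(14 + 15 Y\right)}$)
$2 \left(o{\left(-1,-3 \right)} + n{\left(-5 \right)}\right) = 2 \left(\frac{9 \left(32 + 35 \left(-1\right)\right)}{7 \left(14 + 15 \left(-1\right)\right)} + 3\right) = 2 \left(\frac{9 \left(32 - 35\right)}{7 \left(14 - 15\right)} + 3\right) = 2 \left(\frac{9}{7} \frac{1}{-1} \left(-3\right) + 3\right) = 2 \left(\frac{9}{7} \left(-1\right) \left(-3\right) + 3\right) = 2 \left(\frac{27}{7} + 3\right) = 2 \cdot \frac{48}{7} = \frac{96}{7}$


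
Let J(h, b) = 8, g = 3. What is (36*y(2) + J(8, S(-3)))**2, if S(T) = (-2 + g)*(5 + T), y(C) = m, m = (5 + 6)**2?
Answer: 19044496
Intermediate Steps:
m = 121 (m = 11**2 = 121)
y(C) = 121
S(T) = 5 + T (S(T) = (-2 + 3)*(5 + T) = 1*(5 + T) = 5 + T)
(36*y(2) + J(8, S(-3)))**2 = (36*121 + 8)**2 = (4356 + 8)**2 = 4364**2 = 19044496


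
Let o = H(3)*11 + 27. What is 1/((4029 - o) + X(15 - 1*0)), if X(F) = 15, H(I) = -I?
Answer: 1/4050 ≈ 0.00024691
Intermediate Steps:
o = -6 (o = -1*3*11 + 27 = -3*11 + 27 = -33 + 27 = -6)
1/((4029 - o) + X(15 - 1*0)) = 1/((4029 - 1*(-6)) + 15) = 1/((4029 + 6) + 15) = 1/(4035 + 15) = 1/4050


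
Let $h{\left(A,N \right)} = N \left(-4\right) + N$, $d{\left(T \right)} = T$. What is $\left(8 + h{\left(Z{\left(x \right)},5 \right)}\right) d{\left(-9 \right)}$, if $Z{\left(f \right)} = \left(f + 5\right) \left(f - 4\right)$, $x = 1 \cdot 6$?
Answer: $63$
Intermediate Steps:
$x = 6$
$Z{\left(f \right)} = \left(-4 + f\right) \left(5 + f\right)$ ($Z{\left(f \right)} = \left(5 + f\right) \left(-4 + f\right) = \left(-4 + f\right) \left(5 + f\right)$)
$h{\left(A,N \right)} = - 3 N$ ($h{\left(A,N \right)} = - 4 N + N = - 3 N$)
$\left(8 + h{\left(Z{\left(x \right)},5 \right)}\right) d{\left(-9 \right)} = \left(8 - 15\right) \left(-9\right) = \left(-7\right) \left(-9\right) = 63$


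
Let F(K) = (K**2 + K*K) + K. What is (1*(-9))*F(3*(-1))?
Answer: -135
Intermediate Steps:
F(K) = K + 2*K**2 (F(K) = (K**2 + K**2) + K = 2*K**2 + K = K + 2*K**2)
(1*(-9))*F(3*(-1)) = (1*(-9))*((3*(-1))*(1 + 2*(3*(-1)))) = -(-27)*(1 + 2*(-3)) = -(-27)*(1 - 6) = -(-27)*(-5) = -9*15 = -135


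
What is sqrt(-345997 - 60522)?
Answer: I*sqrt(406519) ≈ 637.59*I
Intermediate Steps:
sqrt(-345997 - 60522) = sqrt(-406519) = I*sqrt(406519)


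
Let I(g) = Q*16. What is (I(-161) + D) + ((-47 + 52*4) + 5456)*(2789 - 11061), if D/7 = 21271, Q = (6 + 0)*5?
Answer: -46314447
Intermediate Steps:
Q = 30 (Q = 6*5 = 30)
D = 148897 (D = 7*21271 = 148897)
I(g) = 480 (I(g) = 30*16 = 480)
(I(-161) + D) + ((-47 + 52*4) + 5456)*(2789 - 11061) = (480 + 148897) + ((-47 + 52*4) + 5456)*(2789 - 11061) = 149377 + ((-47 + 208) + 5456)*(-8272) = 149377 + (161 + 5456)*(-8272) = 149377 + 5617*(-8272) = 149377 - 46463824 = -46314447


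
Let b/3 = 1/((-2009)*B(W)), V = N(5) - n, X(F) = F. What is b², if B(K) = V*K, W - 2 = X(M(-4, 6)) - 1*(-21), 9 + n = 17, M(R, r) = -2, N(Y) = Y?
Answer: 1/1779911721 ≈ 5.6183e-10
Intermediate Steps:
n = 8 (n = -9 + 17 = 8)
W = 21 (W = 2 + (-2 - 1*(-21)) = 2 + (-2 + 21) = 2 + 19 = 21)
V = -3 (V = 5 - 1*8 = 5 - 8 = -3)
B(K) = -3*K
b = 1/42189 (b = 3*(1/((-2009)*((-3*21)))) = 3*(-1/2009/(-63)) = 3*(-1/2009*(-1/63)) = 3*(1/126567) = 1/42189 ≈ 2.3703e-5)
b² = (1/42189)² = 1/1779911721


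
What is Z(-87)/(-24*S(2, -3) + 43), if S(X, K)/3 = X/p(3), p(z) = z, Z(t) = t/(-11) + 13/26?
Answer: -37/22 ≈ -1.6818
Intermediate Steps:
Z(t) = 1/2 - t/11 (Z(t) = t*(-1/11) + 13*(1/26) = -t/11 + 1/2 = 1/2 - t/11)
S(X, K) = X (S(X, K) = 3*(X/3) = X)
Z(-87)/(-24*S(2, -3) + 43) = (1/2 - 1/11*(-87))/(-24*2 + 43) = (1/2 + 87/11)/(-48 + 43) = (185/22)/(-5) = (185/22)*(-1/5) = -37/22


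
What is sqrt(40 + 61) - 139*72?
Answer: -10008 + sqrt(101) ≈ -9998.0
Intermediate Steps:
sqrt(40 + 61) - 139*72 = sqrt(101) - 10008 = -10008 + sqrt(101)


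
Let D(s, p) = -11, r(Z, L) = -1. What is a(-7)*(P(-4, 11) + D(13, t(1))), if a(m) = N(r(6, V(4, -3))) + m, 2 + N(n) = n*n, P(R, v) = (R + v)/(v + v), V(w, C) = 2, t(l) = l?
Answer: 940/11 ≈ 85.455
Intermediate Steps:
P(R, v) = (R + v)/(2*v) (P(R, v) = (R + v)/((2*v)) = (R + v)*(1/(2*v)) = (R + v)/(2*v))
N(n) = -2 + n**2 (N(n) = -2 + n*n = -2 + n**2)
a(m) = -1 + m (a(m) = (-2 + (-1)**2) + m = (-2 + 1) + m = -1 + m)
a(-7)*(P(-4, 11) + D(13, t(1))) = (-1 - 7)*((1/2)*(-4 + 11)/11 - 11) = -8*((1/2)*(1/11)*7 - 11) = -8*(7/22 - 11) = -8*(-235/22) = 940/11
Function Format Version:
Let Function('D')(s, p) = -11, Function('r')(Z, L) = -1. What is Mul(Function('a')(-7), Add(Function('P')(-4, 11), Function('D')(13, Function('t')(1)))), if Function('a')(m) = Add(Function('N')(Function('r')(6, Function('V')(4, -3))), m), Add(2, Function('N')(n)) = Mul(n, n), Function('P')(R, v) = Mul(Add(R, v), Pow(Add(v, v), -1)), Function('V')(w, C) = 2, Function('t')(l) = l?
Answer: Rational(940, 11) ≈ 85.455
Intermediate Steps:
Function('P')(R, v) = Mul(Rational(1, 2), Pow(v, -1), Add(R, v)) (Function('P')(R, v) = Mul(Add(R, v), Pow(Mul(2, v), -1)) = Mul(Add(R, v), Mul(Rational(1, 2), Pow(v, -1))) = Mul(Rational(1, 2), Pow(v, -1), Add(R, v)))
Function('N')(n) = Add(-2, Pow(n, 2)) (Function('N')(n) = Add(-2, Mul(n, n)) = Add(-2, Pow(n, 2)))
Function('a')(m) = Add(-1, m) (Function('a')(m) = Add(Add(-2, Pow(-1, 2)), m) = Add(Add(-2, 1), m) = Add(-1, m))
Mul(Function('a')(-7), Add(Function('P')(-4, 11), Function('D')(13, Function('t')(1)))) = Mul(Add(-1, -7), Add(Mul(Rational(1, 2), Pow(11, -1), Add(-4, 11)), -11)) = Mul(-8, Add(Mul(Rational(1, 2), Rational(1, 11), 7), -11)) = Mul(-8, Add(Rational(7, 22), -11)) = Mul(-8, Rational(-235, 22)) = Rational(940, 11)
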